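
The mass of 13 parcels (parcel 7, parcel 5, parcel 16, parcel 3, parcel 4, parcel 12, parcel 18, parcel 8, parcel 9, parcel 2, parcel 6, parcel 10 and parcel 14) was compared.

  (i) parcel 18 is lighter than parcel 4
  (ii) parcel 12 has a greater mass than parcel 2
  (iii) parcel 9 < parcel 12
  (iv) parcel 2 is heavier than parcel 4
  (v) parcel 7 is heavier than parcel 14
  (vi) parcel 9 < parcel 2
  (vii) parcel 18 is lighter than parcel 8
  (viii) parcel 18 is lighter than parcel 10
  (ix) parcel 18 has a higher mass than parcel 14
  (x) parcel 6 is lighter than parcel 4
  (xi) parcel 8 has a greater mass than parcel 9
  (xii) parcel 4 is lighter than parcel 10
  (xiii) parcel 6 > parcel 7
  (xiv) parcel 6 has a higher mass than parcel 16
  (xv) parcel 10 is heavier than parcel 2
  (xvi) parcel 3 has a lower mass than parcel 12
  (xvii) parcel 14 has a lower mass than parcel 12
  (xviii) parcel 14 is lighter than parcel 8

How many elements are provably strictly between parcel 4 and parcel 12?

Chaining upward from parcel 4 reaches: parcel 2, parcel 10.
Chaining downward from parcel 12 reaches: parcel 14, parcel 9, parcel 16, parcel 18, parcel 7, parcel 6, parcel 2, parcel 3.
Strictly between parcel 4 and parcel 12 are those in both lists: parcel 2 — 1 element.

1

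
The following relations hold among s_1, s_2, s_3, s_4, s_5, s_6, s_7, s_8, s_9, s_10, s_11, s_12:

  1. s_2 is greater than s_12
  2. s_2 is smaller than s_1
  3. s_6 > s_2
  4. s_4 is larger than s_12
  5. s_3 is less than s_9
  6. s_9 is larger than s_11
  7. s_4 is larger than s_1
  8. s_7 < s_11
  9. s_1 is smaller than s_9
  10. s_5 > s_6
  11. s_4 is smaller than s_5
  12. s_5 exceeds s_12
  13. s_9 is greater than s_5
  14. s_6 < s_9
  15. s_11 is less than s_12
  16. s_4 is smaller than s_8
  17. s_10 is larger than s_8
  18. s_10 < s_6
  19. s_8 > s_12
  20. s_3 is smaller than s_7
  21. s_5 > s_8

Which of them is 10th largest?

s_11

Piecing the relations together gives one ordering: s_3 < s_7 < s_11 < s_12 < s_2 < s_1 < s_4 < s_8 < s_10 < s_6 < s_5 < s_9.
Counting 10 from the largest end gives s_11.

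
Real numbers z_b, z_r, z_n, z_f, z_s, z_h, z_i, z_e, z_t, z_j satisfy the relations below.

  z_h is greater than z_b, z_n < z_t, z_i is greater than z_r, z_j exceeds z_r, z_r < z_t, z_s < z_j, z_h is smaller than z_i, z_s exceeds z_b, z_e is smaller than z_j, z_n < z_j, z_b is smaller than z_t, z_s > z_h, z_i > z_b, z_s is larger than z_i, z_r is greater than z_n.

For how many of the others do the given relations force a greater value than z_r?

From z_r the given relations immediately reach z_t, z_i, z_j.
From those, z_s — 4 in total.
Nothing else is reachable above z_r; 4 in all.

4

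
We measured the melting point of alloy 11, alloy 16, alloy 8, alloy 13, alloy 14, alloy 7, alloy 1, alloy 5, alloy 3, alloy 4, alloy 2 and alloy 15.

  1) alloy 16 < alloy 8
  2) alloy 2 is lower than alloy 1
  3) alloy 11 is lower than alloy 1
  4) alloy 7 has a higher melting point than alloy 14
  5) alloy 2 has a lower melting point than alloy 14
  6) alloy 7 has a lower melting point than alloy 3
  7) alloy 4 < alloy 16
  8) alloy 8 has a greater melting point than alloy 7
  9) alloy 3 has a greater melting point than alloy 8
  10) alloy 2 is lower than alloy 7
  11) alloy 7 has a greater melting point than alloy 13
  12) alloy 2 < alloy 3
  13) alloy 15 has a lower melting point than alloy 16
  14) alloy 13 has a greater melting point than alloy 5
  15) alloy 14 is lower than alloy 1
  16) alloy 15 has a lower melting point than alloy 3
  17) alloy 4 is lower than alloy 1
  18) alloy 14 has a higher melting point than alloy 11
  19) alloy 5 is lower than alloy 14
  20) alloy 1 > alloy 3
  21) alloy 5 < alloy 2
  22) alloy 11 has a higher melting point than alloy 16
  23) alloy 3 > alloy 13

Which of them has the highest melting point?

alloy 1

Chaining downward from alloy 1: directly below it, alloy 4, alloy 2, alloy 11, alloy 14, alloy 3; then alloy 15, alloy 5, alloy 13, alloy 16, alloy 7, alloy 8.
That covers every other element, and nothing is given above alloy 1, so alloy 1 is the highest melting point.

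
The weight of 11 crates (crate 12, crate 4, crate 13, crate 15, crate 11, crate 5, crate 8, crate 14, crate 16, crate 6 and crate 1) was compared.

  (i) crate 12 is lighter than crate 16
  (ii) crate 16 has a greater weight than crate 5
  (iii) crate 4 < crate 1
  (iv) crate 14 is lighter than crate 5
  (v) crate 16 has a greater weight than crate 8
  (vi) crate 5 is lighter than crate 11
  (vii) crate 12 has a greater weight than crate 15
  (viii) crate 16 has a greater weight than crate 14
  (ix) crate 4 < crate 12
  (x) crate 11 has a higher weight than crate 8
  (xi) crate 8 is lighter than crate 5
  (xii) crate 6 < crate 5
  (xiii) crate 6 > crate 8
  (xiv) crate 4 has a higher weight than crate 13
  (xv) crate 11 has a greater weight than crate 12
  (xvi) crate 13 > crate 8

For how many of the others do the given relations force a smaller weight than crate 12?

4

The elements the relations force below crate 12 are crate 15, crate 8, crate 13, crate 4 — no chain reaches any other.
That is 4.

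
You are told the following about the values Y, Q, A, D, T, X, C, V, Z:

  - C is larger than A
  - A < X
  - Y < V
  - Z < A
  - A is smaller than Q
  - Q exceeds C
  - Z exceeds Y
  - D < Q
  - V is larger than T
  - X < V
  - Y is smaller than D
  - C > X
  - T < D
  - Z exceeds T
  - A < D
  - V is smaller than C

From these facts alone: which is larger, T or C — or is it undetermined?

Following the relations from T: T < Z < A < X < V < C.
So C is larger.

C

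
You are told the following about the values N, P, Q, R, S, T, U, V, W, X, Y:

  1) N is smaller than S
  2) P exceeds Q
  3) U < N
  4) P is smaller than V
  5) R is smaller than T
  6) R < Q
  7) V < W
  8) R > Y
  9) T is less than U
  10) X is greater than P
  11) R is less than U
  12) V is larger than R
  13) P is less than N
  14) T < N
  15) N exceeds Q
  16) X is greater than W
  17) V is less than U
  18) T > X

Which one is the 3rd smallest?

The consecutive relations fix a unique order: Y < R < Q < P < V < W < X < T < U < N < S.
Counting 3 from the smallest end gives Q.

Q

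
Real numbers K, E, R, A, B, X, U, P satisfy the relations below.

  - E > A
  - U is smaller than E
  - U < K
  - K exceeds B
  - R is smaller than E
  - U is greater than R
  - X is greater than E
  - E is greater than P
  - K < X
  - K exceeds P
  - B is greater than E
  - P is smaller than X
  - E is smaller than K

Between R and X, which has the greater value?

X

The relevant relations are R < U; U < E; E < B; B < K; K < X.
Chaining these gives R < U < E < B < K < X.
So R < X; X is the larger of the two.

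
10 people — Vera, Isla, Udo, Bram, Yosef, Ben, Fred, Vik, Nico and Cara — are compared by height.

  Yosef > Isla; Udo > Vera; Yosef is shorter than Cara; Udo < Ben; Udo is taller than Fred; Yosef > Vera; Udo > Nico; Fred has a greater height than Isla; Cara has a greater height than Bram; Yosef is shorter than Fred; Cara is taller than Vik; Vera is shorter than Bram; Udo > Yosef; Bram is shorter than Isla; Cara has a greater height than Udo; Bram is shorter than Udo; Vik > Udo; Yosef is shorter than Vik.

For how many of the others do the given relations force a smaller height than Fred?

4

From Fred the given relations immediately reach Isla, Yosef.
From those, Vera, Bram — 4 in total.
Nothing else is reachable below Fred; 4 in all.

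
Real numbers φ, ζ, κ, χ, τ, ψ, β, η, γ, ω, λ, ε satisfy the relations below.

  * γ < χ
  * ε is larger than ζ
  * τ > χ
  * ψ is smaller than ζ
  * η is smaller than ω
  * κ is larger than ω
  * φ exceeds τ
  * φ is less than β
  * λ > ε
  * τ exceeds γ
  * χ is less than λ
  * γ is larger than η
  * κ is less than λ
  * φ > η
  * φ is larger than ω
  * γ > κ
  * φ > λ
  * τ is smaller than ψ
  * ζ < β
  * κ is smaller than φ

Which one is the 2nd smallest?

Piecing the relations together gives one ordering: η < ω < κ < γ < χ < τ < ψ < ζ < ε < λ < φ < β.
The 2nd smallest is ω.

ω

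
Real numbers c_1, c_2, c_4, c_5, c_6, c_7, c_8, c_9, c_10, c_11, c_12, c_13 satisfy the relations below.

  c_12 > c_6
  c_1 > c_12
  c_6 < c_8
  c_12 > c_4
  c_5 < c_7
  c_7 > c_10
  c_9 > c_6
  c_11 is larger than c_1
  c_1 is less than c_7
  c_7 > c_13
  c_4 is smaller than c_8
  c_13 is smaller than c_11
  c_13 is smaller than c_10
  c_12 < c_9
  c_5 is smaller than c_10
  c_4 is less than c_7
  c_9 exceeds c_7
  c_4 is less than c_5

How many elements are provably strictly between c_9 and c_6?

3

Chaining upward from c_6 reaches: c_8, c_12, c_1, c_11, c_7.
Chaining downward from c_9 reaches: c_4, c_5, c_13, c_12, c_10, c_1, c_7.
Strictly between c_6 and c_9 are those in both lists: c_12, c_1, c_7 — 3 elements.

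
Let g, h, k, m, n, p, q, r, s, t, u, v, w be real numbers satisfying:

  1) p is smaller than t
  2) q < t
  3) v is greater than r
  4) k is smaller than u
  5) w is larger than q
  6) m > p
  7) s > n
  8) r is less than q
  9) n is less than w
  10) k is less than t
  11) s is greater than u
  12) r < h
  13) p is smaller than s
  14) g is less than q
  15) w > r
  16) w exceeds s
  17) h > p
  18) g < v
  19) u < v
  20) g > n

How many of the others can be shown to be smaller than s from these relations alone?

4

From s the given relations immediately reach p, n, u.
From those, k — 4 in total.
No other element is forced below s by the given relations, so the count is 4.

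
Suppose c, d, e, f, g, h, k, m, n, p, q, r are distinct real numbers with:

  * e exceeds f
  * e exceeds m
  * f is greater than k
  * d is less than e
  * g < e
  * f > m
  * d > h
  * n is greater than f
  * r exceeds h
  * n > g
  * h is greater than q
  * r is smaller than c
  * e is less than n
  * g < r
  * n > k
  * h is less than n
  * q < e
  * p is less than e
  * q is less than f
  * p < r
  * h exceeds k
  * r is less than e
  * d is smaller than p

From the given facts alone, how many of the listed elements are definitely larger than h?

The elements the relations force above h are d, p, r, e, n, c — no chain reaches any other.
That is 6.

6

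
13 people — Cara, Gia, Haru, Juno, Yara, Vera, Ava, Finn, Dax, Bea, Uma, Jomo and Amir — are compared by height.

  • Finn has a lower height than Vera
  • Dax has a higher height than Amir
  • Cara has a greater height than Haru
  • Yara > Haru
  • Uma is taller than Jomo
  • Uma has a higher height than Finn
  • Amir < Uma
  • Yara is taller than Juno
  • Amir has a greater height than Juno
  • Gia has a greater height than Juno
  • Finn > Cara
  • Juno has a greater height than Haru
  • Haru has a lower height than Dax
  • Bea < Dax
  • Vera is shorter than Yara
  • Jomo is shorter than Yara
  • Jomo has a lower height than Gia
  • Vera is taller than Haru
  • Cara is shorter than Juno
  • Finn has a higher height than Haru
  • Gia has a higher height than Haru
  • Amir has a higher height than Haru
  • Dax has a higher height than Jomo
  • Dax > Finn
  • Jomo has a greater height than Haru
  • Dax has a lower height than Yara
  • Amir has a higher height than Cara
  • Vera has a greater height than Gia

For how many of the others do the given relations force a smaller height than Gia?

4

The elements the relations force below Gia are Haru, Jomo, Cara, Juno — no chain reaches any other.
That is 4.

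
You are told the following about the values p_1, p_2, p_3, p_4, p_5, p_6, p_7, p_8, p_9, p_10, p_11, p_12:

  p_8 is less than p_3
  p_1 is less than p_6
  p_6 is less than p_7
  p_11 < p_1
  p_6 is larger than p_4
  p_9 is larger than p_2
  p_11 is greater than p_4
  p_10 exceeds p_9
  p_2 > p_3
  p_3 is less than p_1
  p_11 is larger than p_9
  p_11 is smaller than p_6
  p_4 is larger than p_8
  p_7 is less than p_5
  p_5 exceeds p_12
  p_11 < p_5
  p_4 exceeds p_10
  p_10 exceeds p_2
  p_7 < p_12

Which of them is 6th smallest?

Chaining the given pairs: p_8 < p_3 < p_2 < p_9 < p_10 < p_4 < p_11 < p_1 < p_6 < p_7 < p_12 < p_5.
Counting 6 from the smallest end gives p_4.

p_4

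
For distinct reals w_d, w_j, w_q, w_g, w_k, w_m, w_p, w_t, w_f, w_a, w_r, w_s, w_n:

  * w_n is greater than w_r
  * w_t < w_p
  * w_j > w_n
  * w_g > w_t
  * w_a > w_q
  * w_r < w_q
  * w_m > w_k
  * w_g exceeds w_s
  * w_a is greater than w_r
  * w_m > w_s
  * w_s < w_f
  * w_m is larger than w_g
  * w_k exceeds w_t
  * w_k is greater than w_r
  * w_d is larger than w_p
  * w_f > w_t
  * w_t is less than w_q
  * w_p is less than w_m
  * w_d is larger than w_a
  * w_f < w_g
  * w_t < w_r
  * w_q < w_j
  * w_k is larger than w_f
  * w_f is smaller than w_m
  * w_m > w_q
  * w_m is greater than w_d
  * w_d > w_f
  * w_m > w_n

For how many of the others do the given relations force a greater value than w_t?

11

The elements the relations force above w_t are w_r, w_q, w_n, w_j, w_f, w_k, w_a, w_p, w_g, w_d, w_m — no chain reaches any other.
That is 11.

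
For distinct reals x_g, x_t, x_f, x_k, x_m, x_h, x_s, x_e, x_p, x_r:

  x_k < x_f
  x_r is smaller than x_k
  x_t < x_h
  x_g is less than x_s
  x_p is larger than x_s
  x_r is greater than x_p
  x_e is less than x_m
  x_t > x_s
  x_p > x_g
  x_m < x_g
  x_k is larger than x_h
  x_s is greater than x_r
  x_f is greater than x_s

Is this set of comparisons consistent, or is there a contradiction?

Chaining the given relations yields x_p < x_r < x_s, so x_p < x_s. But one relation states x_s < x_p. These cannot both hold.

inconsistent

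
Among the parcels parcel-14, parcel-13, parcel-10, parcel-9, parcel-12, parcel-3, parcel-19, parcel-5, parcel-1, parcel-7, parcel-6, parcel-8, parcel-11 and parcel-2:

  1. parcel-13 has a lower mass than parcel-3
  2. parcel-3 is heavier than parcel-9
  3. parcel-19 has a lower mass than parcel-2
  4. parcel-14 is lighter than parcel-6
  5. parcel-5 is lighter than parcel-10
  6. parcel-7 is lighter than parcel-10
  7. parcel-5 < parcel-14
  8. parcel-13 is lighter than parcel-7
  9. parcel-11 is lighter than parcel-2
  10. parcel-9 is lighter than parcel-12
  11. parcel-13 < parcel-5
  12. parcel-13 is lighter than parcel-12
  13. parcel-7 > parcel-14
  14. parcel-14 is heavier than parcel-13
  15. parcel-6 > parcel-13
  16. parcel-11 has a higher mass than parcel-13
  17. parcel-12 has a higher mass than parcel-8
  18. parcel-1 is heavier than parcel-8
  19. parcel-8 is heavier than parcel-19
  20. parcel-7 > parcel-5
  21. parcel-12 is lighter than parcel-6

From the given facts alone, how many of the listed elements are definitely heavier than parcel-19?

5

Directly above parcel-19: parcel-8, parcel-2.
One step further: parcel-1, parcel-12 (4 so far).
One step further: parcel-6 (5 so far).
Nothing else is reachable above parcel-19; 5 in all.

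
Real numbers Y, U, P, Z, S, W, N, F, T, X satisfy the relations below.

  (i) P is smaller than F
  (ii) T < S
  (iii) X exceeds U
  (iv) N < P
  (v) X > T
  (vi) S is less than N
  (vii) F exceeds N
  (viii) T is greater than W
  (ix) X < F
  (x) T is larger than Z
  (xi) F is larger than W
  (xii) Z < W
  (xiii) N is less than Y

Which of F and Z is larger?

Z < W < T < S < N < F, by transitivity through W, T, S, N.
So Z < F; F is the larger of the two.

F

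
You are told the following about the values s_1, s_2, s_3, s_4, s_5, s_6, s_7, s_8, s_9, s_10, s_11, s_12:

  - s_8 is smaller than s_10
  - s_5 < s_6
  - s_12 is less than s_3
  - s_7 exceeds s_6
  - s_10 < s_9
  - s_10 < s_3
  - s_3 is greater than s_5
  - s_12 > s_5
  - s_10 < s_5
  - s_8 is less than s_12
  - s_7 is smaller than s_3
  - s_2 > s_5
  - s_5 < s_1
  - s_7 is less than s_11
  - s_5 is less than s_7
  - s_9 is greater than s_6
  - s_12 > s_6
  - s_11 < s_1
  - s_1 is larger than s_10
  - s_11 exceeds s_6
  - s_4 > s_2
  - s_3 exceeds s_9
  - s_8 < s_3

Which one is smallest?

s_8

s_10 is not least since s_8 < s_10; s_5 is not least since s_10 < s_5; s_6 is not least since s_5 < s_6; s_9 is not least since s_6 < s_9; s_7 is not least since s_5 < s_7; s_2 is not least since s_5 < s_2; s_4 is not least since s_2 < s_4; s_12 is not least since s_8 < s_12; s_3 is not least since s_9 < s_3; s_11 is not least since s_6 < s_11; s_1 is not least since s_5 < s_1.
Only s_8 has nothing below it, so s_8 is the smallest.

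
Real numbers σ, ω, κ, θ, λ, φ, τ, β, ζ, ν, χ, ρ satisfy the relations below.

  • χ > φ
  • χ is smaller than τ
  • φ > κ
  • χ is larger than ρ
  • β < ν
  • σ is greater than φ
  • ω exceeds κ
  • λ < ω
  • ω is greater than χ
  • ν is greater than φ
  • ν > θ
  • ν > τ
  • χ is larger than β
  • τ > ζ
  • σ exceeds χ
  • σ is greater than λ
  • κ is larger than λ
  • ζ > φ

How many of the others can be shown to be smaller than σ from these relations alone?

From σ the given relations immediately reach λ, φ, χ.
From those, β, κ, ρ — 6 in total.
No other element is forced below σ by the given relations, so the count is 6.

6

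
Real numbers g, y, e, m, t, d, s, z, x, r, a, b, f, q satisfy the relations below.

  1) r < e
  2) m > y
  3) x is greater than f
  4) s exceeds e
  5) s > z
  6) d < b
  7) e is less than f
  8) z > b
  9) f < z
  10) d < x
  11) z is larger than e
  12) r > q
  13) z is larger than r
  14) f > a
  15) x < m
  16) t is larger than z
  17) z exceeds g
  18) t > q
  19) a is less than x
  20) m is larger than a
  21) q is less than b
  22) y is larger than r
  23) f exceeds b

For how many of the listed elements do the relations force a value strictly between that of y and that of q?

1

Chaining upward from q reaches: r, e, b, f, x, m, z, t, s.
Chaining downward from y reaches: r.
Strictly between q and y are those in both lists: r — 1 element.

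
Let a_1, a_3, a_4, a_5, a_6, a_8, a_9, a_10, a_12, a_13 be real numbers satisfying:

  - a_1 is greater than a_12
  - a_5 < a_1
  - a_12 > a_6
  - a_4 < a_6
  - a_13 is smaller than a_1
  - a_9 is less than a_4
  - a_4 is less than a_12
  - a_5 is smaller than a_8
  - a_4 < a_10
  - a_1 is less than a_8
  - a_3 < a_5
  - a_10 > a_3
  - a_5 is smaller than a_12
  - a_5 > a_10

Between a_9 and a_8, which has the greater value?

Chaining the given relations: a_9 < a_4 < a_10 < a_5 < a_12 < a_1 < a_8.
So a_9 < a_8; a_8 is the larger of the two.

a_8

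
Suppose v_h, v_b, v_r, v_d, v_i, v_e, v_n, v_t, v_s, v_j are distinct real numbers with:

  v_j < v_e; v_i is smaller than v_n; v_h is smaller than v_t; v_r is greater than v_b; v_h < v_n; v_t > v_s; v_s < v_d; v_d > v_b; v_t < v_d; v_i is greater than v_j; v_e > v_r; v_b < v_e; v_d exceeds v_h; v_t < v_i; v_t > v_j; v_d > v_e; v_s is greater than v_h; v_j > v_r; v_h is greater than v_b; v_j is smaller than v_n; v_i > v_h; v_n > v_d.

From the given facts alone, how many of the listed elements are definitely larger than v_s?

4

Directly above v_s: v_t, v_d.
One step further: v_i, v_n (4 so far).
No other element is forced above v_s by the given relations, so the count is 4.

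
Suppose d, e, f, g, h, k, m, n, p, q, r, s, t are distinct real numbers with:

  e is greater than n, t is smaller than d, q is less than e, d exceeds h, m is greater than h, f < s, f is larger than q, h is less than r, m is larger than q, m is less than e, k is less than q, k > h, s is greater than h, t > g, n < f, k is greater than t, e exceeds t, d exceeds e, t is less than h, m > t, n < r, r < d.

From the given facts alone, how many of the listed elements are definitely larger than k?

6

The elements the relations force above k are q, f, s, m, e, d — no chain reaches any other.
That is 6.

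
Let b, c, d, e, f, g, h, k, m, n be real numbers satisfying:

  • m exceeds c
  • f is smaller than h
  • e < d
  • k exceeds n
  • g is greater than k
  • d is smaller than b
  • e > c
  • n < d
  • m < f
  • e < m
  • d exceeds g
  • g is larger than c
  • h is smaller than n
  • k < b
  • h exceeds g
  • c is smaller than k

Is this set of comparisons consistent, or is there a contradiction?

inconsistent

Chaining the given relations yields h < n < k < g, so h < g. But one relation states g < h. These cannot both hold.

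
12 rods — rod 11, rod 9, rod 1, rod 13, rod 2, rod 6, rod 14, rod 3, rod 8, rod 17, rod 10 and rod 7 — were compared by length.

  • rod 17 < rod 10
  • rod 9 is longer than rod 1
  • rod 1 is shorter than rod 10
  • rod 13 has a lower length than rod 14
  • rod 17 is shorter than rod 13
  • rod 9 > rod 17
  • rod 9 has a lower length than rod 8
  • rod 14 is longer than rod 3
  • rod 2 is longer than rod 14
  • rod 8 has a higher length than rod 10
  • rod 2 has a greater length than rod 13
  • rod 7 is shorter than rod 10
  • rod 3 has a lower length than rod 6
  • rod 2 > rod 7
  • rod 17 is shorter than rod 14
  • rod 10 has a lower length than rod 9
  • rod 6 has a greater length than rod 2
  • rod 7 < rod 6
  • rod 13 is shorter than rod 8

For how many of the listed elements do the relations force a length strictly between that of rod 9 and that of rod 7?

Chaining upward from rod 7 reaches: rod 10, rod 8, rod 2, rod 6.
Chaining downward from rod 9 reaches: rod 1, rod 17, rod 10.
Strictly between rod 7 and rod 9 are those in both lists: rod 10 — 1 element.

1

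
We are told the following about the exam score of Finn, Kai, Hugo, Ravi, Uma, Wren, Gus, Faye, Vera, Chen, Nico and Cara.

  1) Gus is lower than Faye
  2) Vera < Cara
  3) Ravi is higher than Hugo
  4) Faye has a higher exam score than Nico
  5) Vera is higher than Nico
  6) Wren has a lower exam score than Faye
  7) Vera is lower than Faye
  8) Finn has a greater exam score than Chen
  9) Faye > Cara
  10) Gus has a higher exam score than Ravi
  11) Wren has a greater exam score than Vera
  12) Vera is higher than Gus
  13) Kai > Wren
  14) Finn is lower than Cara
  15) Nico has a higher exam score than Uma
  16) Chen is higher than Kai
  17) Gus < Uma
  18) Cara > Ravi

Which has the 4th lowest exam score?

Chaining the given pairs: Hugo < Ravi < Gus < Uma < Nico < Vera < Wren < Kai < Chen < Finn < Cara < Faye.
Counting 4 from the smallest end gives Uma.

Uma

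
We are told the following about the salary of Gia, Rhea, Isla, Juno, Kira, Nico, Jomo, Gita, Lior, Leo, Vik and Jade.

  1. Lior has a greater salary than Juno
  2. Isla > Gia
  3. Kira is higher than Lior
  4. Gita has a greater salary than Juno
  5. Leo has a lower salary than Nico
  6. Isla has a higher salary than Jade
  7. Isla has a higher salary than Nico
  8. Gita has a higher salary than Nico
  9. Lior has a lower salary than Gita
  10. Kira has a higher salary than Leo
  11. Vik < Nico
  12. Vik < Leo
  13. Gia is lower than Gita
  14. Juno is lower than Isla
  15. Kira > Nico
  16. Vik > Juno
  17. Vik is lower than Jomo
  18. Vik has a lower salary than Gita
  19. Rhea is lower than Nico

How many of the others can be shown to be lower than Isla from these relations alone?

From Isla the given relations immediately reach Juno, Jade, Nico, Gia.
From those, Rhea, Vik, Leo — 7 in total.
No other element is forced below Isla by the given relations, so the count is 7.

7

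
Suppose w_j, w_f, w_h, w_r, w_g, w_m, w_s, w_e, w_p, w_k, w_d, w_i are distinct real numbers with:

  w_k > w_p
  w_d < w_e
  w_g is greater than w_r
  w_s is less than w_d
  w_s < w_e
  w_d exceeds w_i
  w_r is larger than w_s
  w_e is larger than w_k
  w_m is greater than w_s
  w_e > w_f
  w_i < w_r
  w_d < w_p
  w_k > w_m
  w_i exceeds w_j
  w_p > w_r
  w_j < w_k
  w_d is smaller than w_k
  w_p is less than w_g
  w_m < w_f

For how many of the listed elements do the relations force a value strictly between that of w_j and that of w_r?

Chaining upward from w_j reaches: w_i, w_d, w_p, w_k, w_e, w_g.
Chaining downward from w_r reaches: w_s, w_i.
Strictly between w_j and w_r are those in both lists: w_i — 1 element.

1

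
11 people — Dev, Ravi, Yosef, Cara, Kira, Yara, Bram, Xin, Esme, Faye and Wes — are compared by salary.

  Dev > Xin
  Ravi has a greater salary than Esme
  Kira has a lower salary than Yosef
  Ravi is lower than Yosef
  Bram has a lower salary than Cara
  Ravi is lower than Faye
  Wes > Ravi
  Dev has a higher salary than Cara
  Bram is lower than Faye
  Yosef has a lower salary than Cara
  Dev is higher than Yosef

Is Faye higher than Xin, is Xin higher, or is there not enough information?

undetermined

Following every chain through Xin: above Xin we get Dev.
Faye is not reached, and no chain runs the other way from Faye to Xin.
So the given relations leave the order of Xin and Faye undetermined.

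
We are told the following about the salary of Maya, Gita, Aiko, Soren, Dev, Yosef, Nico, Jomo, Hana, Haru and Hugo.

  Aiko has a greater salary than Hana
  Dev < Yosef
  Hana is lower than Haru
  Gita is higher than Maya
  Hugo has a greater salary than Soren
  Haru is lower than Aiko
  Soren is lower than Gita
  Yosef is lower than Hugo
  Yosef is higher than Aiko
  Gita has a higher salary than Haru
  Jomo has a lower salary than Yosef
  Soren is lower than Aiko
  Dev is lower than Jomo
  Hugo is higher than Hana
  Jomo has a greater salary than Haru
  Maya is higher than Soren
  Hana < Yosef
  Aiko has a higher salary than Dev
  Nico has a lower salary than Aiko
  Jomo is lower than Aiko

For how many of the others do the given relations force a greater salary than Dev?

4

Directly above Dev: Jomo, Aiko, Yosef.
One step further: Hugo (4 so far).
No other element is forced above Dev by the given relations, so the count is 4.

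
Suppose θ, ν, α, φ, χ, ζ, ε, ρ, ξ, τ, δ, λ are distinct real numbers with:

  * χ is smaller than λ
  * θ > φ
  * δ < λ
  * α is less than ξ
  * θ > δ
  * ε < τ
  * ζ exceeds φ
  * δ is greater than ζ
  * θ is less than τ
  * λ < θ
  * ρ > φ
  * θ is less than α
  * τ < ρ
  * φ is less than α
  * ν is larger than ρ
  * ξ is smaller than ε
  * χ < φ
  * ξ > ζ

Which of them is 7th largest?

θ

The consecutive relations fix a unique order: χ < φ < ζ < δ < λ < θ < α < ξ < ε < τ < ρ < ν.
The 7th largest is θ.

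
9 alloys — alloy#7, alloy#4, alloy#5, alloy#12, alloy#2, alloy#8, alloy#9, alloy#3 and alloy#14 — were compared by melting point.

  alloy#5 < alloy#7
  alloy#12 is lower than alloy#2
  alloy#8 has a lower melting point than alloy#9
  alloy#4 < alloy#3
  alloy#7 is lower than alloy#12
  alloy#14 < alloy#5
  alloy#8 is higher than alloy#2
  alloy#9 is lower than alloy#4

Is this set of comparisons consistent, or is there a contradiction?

consistent

The single ordering alloy#14 < alloy#5 < alloy#7 < alloy#12 < alloy#2 < alloy#8 < alloy#9 < alloy#4 < alloy#3 satisfies every listed relation, so no contradiction arises.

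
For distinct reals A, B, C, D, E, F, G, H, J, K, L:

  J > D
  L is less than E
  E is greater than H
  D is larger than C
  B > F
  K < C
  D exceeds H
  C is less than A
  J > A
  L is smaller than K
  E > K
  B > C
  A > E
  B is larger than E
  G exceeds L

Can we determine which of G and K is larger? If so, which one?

undetermined

Following every chain through K: above K we get C, E, A, D, B, J; below K we get L.
G is not reached, and no chain runs the other way from G to K.
So the given relations leave the order of K and G undetermined.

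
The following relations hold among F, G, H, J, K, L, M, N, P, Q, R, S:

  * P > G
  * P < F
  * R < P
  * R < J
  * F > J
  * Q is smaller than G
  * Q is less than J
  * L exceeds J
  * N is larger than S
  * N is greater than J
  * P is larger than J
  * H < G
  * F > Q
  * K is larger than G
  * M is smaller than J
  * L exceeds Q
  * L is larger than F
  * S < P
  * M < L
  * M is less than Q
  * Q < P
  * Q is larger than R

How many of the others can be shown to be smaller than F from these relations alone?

8

From F the given relations immediately reach Q, J, P.
From those, M, S, R, G — 7 in total.
From those, H — 8 in total.
No other element is forced below F by the given relations, so the count is 8.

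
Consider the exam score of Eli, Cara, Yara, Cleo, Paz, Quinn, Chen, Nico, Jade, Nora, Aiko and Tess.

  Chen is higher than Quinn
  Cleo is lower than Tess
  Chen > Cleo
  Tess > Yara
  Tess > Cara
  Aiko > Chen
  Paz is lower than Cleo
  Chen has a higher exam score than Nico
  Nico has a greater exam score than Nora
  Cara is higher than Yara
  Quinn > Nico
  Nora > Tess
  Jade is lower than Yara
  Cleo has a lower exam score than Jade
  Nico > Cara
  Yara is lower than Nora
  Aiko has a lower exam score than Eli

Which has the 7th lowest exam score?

Nora

Piecing the relations together gives one ordering: Paz < Cleo < Jade < Yara < Cara < Tess < Nora < Nico < Quinn < Chen < Aiko < Eli.
Counting 7 from the smallest end gives Nora.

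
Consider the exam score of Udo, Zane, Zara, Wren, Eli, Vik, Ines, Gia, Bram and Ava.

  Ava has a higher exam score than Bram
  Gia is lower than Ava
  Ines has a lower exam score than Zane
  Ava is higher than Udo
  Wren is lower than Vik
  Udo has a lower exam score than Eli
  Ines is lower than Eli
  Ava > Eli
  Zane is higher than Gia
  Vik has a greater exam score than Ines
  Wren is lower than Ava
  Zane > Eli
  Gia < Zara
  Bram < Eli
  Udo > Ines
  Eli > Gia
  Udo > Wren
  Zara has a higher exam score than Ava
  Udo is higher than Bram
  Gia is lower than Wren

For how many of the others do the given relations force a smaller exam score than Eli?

5

Directly below Eli: Ines, Gia, Bram, Udo.
One step further: Wren (5 so far).
No other element is forced below Eli by the given relations, so the count is 5.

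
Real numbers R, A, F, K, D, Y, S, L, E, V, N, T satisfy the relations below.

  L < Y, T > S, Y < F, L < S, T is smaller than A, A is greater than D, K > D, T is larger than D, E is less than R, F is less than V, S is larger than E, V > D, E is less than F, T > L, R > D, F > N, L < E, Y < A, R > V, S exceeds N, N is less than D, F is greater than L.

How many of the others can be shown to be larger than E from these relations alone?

6

The elements the relations force above E are S, T, F, A, V, R — no chain reaches any other.
That is 6.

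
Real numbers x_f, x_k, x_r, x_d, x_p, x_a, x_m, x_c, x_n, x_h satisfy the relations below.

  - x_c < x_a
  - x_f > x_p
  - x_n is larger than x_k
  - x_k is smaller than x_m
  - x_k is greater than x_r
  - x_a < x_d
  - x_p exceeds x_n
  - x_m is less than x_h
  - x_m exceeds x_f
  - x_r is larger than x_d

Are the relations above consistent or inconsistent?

Every relation is compatible with x_c < x_a < x_d < x_r < x_k < x_n < x_p < x_f < x_m < x_h; the set is consistent.

consistent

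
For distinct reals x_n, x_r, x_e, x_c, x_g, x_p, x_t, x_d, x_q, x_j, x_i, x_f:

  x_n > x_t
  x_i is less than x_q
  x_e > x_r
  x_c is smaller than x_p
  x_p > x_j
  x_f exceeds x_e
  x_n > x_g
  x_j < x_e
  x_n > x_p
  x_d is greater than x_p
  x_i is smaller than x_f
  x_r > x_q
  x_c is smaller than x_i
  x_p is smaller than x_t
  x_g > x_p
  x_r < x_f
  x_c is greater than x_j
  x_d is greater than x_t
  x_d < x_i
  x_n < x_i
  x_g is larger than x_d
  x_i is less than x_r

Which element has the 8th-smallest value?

x_i

The consecutive relations fix a unique order: x_j < x_c < x_p < x_t < x_d < x_g < x_n < x_i < x_q < x_r < x_e < x_f.
The 8th smallest is x_i.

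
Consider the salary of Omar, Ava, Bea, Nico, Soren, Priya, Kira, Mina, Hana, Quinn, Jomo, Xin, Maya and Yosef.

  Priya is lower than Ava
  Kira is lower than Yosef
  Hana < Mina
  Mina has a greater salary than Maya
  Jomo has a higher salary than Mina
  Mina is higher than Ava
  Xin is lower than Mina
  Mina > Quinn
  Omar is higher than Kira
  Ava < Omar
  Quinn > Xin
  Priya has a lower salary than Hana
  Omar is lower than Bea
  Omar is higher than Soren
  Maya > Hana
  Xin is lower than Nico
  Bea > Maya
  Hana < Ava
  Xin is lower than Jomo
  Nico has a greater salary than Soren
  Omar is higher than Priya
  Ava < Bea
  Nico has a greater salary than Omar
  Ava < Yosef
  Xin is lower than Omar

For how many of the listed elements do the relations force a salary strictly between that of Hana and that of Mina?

2

The relations place Hana below Mina. An element lies strictly between them when it is forced above Hana and also forced below Mina.
Above Hana: {Maya, Ava, Omar, Bea, Nico, Yosef, Jomo}. Below Mina: {Priya, Xin, Maya, Quinn, Ava}.
Intersection: {Maya, Ava} — 2.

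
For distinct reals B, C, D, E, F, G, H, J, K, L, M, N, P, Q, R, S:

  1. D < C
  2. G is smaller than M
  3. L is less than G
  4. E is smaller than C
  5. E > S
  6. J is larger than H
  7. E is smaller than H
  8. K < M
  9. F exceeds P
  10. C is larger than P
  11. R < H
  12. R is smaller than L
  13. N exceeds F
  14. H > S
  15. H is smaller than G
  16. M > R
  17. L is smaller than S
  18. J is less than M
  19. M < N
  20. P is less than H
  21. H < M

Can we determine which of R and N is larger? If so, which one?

N

R < L and L < S give R < S.
With S < E: R < L < S < E.
Then E < H extends the chain to H.
Then H < J extends the chain to J.
With J < M: R < L < S < E < H < J < M.
With M < N: R < L < S < E < H < J < M < N.
So N is larger.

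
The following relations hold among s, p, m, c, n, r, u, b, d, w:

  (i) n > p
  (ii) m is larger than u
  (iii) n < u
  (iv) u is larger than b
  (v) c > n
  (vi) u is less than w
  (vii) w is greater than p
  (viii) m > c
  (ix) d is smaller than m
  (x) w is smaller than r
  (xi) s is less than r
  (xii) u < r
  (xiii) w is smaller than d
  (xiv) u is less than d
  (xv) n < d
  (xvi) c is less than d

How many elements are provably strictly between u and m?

2

Chaining upward from u reaches: w, d, r.
Chaining downward from m reaches: p, n, b, c, w, d.
Strictly between u and m are those in both lists: w, d — 2 elements.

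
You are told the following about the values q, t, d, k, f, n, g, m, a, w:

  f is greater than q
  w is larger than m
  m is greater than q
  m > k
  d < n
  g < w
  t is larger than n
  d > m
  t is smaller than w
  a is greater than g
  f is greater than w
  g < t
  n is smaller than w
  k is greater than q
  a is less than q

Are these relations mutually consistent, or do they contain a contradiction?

Every relation is compatible with g < a < q < k < m < d < n < t < w < f; the set is consistent.

consistent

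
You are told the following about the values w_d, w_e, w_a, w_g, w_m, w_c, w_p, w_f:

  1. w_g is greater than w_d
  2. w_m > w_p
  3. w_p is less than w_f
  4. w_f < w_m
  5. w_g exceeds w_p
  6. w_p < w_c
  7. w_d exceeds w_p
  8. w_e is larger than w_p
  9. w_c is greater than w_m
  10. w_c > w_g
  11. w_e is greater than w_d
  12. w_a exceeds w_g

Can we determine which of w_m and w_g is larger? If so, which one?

Following every chain through w_g: above w_g we get w_a, w_c; below w_g we get w_p, w_d.
w_m is not reached, and no chain runs the other way from w_m to w_g.
So the given relations leave the order of w_g and w_m undetermined.

undetermined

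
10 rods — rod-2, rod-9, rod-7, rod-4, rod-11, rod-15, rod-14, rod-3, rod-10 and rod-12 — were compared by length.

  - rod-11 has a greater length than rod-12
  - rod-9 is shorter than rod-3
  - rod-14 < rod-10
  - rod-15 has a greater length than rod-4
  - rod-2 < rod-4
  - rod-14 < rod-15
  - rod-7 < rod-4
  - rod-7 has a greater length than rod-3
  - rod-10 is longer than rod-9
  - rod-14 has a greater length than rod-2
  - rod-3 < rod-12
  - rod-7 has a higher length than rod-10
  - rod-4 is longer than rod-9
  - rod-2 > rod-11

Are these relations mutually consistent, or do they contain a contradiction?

consistent

The single ordering rod-9 < rod-3 < rod-12 < rod-11 < rod-2 < rod-14 < rod-10 < rod-7 < rod-4 < rod-15 satisfies every listed relation, so no contradiction arises.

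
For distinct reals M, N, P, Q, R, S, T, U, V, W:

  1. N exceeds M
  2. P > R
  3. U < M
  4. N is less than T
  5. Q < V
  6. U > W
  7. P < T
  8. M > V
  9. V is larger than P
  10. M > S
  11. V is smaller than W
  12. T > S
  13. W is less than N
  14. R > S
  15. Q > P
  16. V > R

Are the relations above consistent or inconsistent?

The single ordering S < R < P < Q < V < W < U < M < N < T satisfies every listed relation, so no contradiction arises.

consistent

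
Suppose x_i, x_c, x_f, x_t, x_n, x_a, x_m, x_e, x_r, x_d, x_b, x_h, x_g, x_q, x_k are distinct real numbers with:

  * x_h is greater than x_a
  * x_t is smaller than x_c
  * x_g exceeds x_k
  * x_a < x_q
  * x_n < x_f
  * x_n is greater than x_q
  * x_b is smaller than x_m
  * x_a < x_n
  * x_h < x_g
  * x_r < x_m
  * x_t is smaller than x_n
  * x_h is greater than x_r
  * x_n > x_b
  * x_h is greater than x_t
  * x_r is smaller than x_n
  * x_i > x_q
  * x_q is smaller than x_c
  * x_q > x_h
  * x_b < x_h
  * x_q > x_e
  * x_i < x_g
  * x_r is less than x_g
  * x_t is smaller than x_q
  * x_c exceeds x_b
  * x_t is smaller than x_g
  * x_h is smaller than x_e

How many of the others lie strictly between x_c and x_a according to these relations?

Chaining upward from x_a reaches: x_h, x_e, x_q, x_i, x_n, x_f, x_g.
Chaining downward from x_c reaches: x_t, x_r, x_b, x_h, x_e, x_q.
Strictly between x_a and x_c are those in both lists: x_h, x_e, x_q — 3 elements.

3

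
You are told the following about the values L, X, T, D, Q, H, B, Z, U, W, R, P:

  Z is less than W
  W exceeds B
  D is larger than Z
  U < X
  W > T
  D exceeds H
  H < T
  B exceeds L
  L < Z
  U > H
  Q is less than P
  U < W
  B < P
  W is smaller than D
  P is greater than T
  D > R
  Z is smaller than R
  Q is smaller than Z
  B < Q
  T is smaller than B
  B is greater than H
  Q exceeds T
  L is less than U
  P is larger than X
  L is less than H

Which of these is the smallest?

H is not least since L < H; U is not least since L < U; T is not least since H < T; B is not least since T < B; Q is not least since B < Q; X is not least since U < X; Z is not least since Q < Z; W is not least since U < W; R is not least since Z < R; D is not least since Z < D; P is not least since X < P.
Only L has nothing below it, so L is the smallest.

L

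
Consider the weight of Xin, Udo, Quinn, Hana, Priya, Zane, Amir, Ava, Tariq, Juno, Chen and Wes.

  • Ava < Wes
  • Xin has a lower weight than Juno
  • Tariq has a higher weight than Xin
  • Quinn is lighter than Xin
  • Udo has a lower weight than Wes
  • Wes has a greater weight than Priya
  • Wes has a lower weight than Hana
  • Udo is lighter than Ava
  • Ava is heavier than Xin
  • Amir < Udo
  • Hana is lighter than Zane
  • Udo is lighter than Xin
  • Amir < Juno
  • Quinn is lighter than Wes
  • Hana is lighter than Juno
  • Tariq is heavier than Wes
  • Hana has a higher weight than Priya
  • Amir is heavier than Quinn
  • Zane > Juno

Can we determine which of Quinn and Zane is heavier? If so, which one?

Zane

The relevant relations are Quinn < Amir; Amir < Udo; Udo < Xin; Xin < Ava; Ava < Wes; Wes < Hana; Hana < Juno; Juno < Zane.
Chaining these gives Quinn < Amir < Udo < Xin < Ava < Wes < Hana < Juno < Zane.
So Zane is heavier.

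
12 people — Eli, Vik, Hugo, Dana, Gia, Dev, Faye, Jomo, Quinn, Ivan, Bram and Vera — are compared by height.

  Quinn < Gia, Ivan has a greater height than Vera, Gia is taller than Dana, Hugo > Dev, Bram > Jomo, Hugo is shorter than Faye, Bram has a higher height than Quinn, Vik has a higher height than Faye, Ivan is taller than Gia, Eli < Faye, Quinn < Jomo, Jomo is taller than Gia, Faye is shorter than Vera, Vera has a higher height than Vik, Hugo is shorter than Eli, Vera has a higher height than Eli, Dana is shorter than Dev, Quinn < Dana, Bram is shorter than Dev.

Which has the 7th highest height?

Chaining the given pairs: Quinn < Dana < Gia < Jomo < Bram < Dev < Hugo < Eli < Faye < Vik < Vera < Ivan.
The 7th largest is Dev.

Dev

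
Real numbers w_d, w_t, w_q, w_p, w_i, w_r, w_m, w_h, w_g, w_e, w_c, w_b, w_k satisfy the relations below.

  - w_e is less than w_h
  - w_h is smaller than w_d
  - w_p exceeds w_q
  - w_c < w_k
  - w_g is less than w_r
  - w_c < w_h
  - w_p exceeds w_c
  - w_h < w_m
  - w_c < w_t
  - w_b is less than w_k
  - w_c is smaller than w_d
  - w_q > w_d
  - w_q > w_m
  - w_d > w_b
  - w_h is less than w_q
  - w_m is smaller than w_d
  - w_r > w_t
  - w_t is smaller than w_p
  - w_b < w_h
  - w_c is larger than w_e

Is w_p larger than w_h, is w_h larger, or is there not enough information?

w_p

The relevant relations are w_h < w_m; w_m < w_d; w_d < w_q; w_q < w_p.
Together: w_h < w_m < w_d < w_q < w_p.
So w_p is larger.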